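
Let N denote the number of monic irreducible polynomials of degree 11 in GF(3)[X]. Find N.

x^(3^11) − x is the product of all monic irreducibles of degree dividing 11; Möbius inversion gives N = (1/11) Σ μ(11/d)·3^d.
Divisors of 11: 1, 11; μ(11/d) for each: -1, 1.
Σ = − 3^1 + 3^11 = 177144.
N = 177144/11 = 16104.

16104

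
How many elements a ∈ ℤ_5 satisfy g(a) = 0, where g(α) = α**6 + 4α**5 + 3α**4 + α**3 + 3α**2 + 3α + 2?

Evaluate at each of the 5 elements of ℤ_5:
g(0) = 2; g(1) = 2; g(2) = 3; g(3) = 4; g(4) = 1.
No element is a root.

0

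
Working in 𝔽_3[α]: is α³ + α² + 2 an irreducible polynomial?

Yes

Write m(α) = α³ + α² + 2.
Check for roots in 𝔽_3: m(0) = 2; m(1) = 1; m(2) = 2.
No roots. A degree-3 polynomial over a field with no linear factor is irreducible.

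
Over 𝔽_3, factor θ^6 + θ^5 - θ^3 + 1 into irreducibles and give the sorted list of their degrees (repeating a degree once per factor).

6

Write f(θ) = θ^6 + θ^5 - θ^3 + 1.
Roots in 𝔽_3: f(0) = 1; f(1) = 2; f(2) = 2.
Complete factorization: f(θ) = (θ^6 + θ^5 - θ^3 + 1).
Factor degrees with multiplicity: 6 = 6.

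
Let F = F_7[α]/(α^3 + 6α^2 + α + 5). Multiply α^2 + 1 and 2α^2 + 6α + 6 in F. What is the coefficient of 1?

Multiply in F_7[α]: (α^2 + 1)·(2α^2 + 6α + 6) = 2α^4 + 6α^3 + α^2 + 6α + 6.
Reduce using α^3 ≡ α^2 + 6α + 2 (mod α^3 + 6α^2 + α + 5).
Reduced: 2α + 1.

1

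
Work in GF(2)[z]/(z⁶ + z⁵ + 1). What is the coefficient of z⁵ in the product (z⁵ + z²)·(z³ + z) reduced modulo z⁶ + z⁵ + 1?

Multiply in GF(2)[z]: (z⁵ + z²)·(z³ + z) = z⁸ + z⁶ + z⁵ + z³.
Reduce using z⁶ ≡ z⁵ + 1 (mod z⁶ + z⁵ + 1).
Reduced: z⁵ + z³ + z² + z.

1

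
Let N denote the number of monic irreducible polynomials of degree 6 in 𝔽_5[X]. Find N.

2580

The number of monic irreducibles of degree 6 over GF(5) is (1/6)·Σ_{d∣6} μ(6/d) 5^d.
Divisors of 6: 1, 2, 3, 6; μ(6/d) for each: 1, -1, -1, 1.
Σ = 5^1 − 5^2 − 5^3 + 5^6 = 15480.
N = 15480/6 = 2580.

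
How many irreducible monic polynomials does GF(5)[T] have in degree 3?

40

x^(5^3) − x is the product of all monic irreducibles of degree dividing 3; Möbius inversion gives N = (1/3) Σ μ(3/d)·5^d.
Divisors of 3: 1, 3; μ(3/d) for each: -1, 1.
Σ = − 5^1 + 5^3 = 120.
N = 120/3 = 40.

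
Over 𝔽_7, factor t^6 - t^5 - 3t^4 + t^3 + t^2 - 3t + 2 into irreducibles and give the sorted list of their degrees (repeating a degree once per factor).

Write h(t) = t^6 - t^5 - 3t^4 + t^3 + t^2 - 3t + 2.
Complete factorization: h(t) = (t^6 - t^5 - 3t^4 + t^3 + t^2 - 3t + 2).
Factor degrees with multiplicity: 6 = 6.

6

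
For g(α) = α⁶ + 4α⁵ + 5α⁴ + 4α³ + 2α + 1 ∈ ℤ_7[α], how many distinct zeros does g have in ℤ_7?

Evaluate at each of the 7 elements of ℤ_7:
g(0) = 1; g(1) = 3; g(2) = 1; g(3) = 2; g(4) = 0 → root; g(5) = 2; g(6) = 4.
Roots: {4}.

1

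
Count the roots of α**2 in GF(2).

1

Write f(α) = α**2.
Evaluate at each of the 2 elements of GF(2):
f(0) = 0 → root; f(1) = 1.
Roots: {0}.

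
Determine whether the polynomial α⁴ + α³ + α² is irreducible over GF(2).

Write f(α) = α⁴ + α³ + α².
Check for roots in GF(2): f(0) = 0 → root; f(1) = 1.
f(0) = 0, so (α) divides f(α); f is reducible.

No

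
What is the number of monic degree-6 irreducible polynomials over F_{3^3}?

64566684

Gauss's count: N_{27}(6) = (1/6) Σ_{d|6} μ(6/d)·27^d.
Divisors of 6: 1, 2, 3, 6; μ(6/d) for each: 1, -1, -1, 1.
Σ = 27^1 − 27^2 − 27^3 + 27^6 = 387400104.
N = 387400104/6 = 64566684.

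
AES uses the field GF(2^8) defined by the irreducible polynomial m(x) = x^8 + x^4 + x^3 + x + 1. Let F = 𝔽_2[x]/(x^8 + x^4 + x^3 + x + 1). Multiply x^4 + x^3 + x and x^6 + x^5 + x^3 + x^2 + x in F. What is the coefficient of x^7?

0

Multiply in 𝔽_2[x]: (x^4 + x^3 + x)·(x^6 + x^5 + x^3 + x^2 + x) = x^10 + x^8 + x^6 + x^3 + x^2.
Reduce using x^8 ≡ x^4 + x^3 + x + 1 (mod x^8 + x^4 + x^3 + x + 1).
Reduced: x^5 + x^4 + x^3 + x + 1.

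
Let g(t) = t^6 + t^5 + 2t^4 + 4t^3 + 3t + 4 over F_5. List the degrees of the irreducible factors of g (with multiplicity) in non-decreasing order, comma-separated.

Roots in F_5: g(0) = 4; g(1) = 0 → root; g(2) = 0 → root; g(3) = 0 → root; g(4) = 4.
Linear factors from roots: (t + 4), (t + 3), (t + 2).
Complete factorization: g(t) = (t + 3)·(t + 4)·(t + 2)^2·(t^2 + 3).
Factor degrees with multiplicity: 1 + 1 + 1 + 1 + 2 = 6.

1, 1, 1, 1, 2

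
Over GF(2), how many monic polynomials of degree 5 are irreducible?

6

The number of monic irreducibles of degree 5 over GF(2) is (1/5)·Σ_{d∣5} μ(5/d) 2^d.
Divisors of 5: 1, 5; μ(5/d) for each: -1, 1.
Σ = − 2^1 + 2^5 = 30.
N = 30/5 = 6.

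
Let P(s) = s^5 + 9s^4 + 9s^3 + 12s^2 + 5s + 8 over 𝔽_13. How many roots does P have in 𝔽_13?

1

Evaluate at each of the 13 elements of 𝔽_13:
P(0) = 8; P(1) = 5; P(2) = 2; P(3) = 7; P(4) = 3; P(5) = 3; P(6) = 1; P(7) = 1; P(8) = 7; P(9) = 0 → root; P(10) = 6; P(11) = 8; P(12) = 1.
Roots: {9}.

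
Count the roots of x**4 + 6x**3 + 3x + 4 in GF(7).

1

Write h(x) = x**4 + 6x**3 + 3x + 4.
Evaluate at each of the 7 elements of GF(7):
h(0) = 4; h(1) = 0 → root; h(2) = 4; h(3) = 4; h(4) = 5; h(5) = 1; h(6) = 3.
Roots: {1}.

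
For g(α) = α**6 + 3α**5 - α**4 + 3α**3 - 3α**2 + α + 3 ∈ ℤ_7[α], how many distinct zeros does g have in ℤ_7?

Evaluate at each of the 7 elements of ℤ_7:
g(0) = 3; g(1) = 0 → root; g(2) = 0 → root; g(3) = 2; g(4) = 0 → root; g(5) = 1; g(6) = 0 → root.
Roots: {1, 2, 4, 6}.

4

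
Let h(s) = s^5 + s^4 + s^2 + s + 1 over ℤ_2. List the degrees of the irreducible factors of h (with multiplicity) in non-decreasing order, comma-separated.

5

Roots in ℤ_2: h(0) = 1; h(1) = 1.
Complete factorization: h(s) = (s^5 + s^4 + s^2 + s + 1).
Factor degrees with multiplicity: 5 = 5.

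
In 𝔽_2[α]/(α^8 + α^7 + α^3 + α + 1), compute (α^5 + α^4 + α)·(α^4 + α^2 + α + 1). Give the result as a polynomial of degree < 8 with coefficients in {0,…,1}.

α^7 + α^5 + α^3

Multiply in 𝔽_2[α]: (α^5 + α^4 + α)·(α^4 + α^2 + α + 1) = α^9 + α^8 + α^7 + α^5 + α^4 + α^3 + α^2 + α.
Reduce using α^8 ≡ α^7 + α^3 + α + 1 (mod α^8 + α^7 + α^3 + α + 1).
Reduced: α^7 + α^5 + α^3.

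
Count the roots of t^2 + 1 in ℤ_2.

1

Write f(t) = t^2 + 1.
Evaluate at each of the 2 elements of ℤ_2:
f(0) = 1; f(1) = 0 → root.
Roots: {1}.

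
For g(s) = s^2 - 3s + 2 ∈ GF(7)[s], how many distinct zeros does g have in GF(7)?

2

Evaluate at each of the 7 elements of GF(7):
g(0) = 2; g(1) = 0 → root; g(2) = 0 → root; g(3) = 2; g(4) = 6; g(5) = 5; g(6) = 6.
Roots: {1, 2}.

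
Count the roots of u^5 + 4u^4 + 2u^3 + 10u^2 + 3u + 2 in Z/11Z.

4

Write P(u) = u^5 + 4u^4 + 2u^3 + 10u^2 + 3u + 2.
Evaluate at each of the 11 elements of Z/11Z:
P(0) = 2; P(1) = 0 → root; P(2) = 6; P(3) = 7; P(4) = 7; P(5) = 4; P(6) = 0 → root; P(7) = 0 → root; P(8) = 0 → root; P(9) = 8; P(10) = 10.
Roots: {1, 6, 7, 8}.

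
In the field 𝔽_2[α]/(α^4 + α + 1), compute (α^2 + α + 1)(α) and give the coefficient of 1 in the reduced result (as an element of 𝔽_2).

Multiply in 𝔽_2[α]: (α^2 + α + 1)·(α) = α^3 + α^2 + α.
Reduced: α^3 + α^2 + α.

0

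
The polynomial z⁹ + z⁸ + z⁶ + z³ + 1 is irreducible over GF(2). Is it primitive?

No

Write f(z) = z⁹ + z⁸ + z⁶ + z³ + 1.
|GF(2^9)^×| = 2^9 − 1 = 511. Prime factorization: 511 = 7·73.
f is primitive ⇔ z has order 511 in GF(2)[z]/(f), i.e. z^(511/q) ≠ 1 for each prime q | 511.
z^(73) mod f = 1
z^(7) mod f = z⁷.
Since z^(73) = 1, the order of z divides 73 < 511; not primitive.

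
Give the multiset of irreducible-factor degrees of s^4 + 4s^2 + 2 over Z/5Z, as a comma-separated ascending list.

4

Write g(s) = s^4 + 4s^2 + 2.
Roots in Z/5Z: g(0) = 2; g(1) = 2; g(2) = 4; g(3) = 4; g(4) = 2.
Complete factorization: g(s) = (s^4 + 4s^2 + 2).
Factor degrees with multiplicity: 4 = 4.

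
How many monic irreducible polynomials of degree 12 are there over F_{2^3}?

x^(8^12) − x is the product of all monic irreducibles of degree dividing 12; Möbius inversion gives N = (1/12) Σ μ(12/d)·8^d.
Divisors of 12: 1, 2, 3, 4, 6, 12; μ(12/d) for each: 0, 1, 0, -1, -1, 1.
Σ = 8^2 − 8^4 − 8^6 + 8^12 = 68719210560.
N = 68719210560/12 = 5726600880.

5726600880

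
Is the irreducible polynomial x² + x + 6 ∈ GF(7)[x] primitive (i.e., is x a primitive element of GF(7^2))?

Write f(x) = x² + x + 6.
|GF(7^2)^×| = 7^2 − 1 = 48. Prime factorization: 48 = 2^4·3.
f is primitive ⇔ x has order 48 in GF(7)[x]/(f), i.e. x^(48/q) ≠ 1 for each prime q | 48.
x^(24) mod f = 6.
x^(16) mod f = 1
Since x^(16) = 1, the order of x divides 16 < 48; not primitive.

No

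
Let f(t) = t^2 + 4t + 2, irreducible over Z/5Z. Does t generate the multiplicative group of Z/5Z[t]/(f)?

Yes

|GF(5^2)^×| = 5^2 − 1 = 24. Prime factorization: 24 = 2^3·3.
f is primitive ⇔ t has order 24 in GF(5)[t]/(f), i.e. t^(24/q) ≠ 1 for each prime q | 24.
t^(12) mod f = 4.
t^(8) mod f = 2t + 1.
None equal 1, so t has full order 24; f is primitive.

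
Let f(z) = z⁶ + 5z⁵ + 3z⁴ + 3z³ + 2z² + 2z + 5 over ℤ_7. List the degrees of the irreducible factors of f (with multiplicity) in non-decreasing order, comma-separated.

1, 1, 2, 2

Linear factors from roots: (z + 6), (z + 2).
Complete factorization: f(z) = (z + 2)·(z + 6)·(z² + z + 6)·(z² + 3z + 6).
Factor degrees with multiplicity: 1 + 1 + 2 + 2 = 6.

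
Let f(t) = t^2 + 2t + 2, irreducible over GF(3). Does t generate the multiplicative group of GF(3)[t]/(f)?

|GF(3^2)^×| = 3^2 − 1 = 8. Prime factorization: 8 = 2^3.
f is primitive ⇔ t has order 8 in GF(3)[t]/(f), i.e. t^(8/q) ≠ 1 for each prime q | 8.
t^(4) mod f = 2.
None equal 1, so t has full order 8; f is primitive.

Yes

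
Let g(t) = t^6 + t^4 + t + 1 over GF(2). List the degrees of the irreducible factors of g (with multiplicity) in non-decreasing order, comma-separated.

1, 2, 3

Roots in GF(2): g(0) = 1; g(1) = 0 → root.
Linear factors from roots: (t + 1).
Complete factorization: g(t) = (t + 1)·(t^2 + t + 1)·(t^3 + t + 1).
Factor degrees with multiplicity: 1 + 2 + 3 = 6.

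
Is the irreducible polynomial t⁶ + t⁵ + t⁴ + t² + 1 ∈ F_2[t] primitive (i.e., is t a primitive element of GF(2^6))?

No

Write f(t) = t⁶ + t⁵ + t⁴ + t² + 1.
|GF(2^6)^×| = 2^6 − 1 = 63. Prime factorization: 63 = 3^2·7.
f is primitive ⇔ t has order 63 in GF(2)[t]/(f), i.e. t^(63/q) ≠ 1 for each prime q | 63.
t^(21) mod f = 1
t^(9) mod f = t³ + 1.
Since t^(21) = 1, the order of t divides 21 < 63; not primitive.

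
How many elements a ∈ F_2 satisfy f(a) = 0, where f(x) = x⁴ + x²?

Evaluate at each of the 2 elements of F_2:
f(0) = 0 → root; f(1) = 0 → root.
Roots: {0, 1}.

2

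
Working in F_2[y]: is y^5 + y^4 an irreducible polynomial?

No

Write f(y) = y^5 + y^4.
Check for roots in F_2: f(0) = 0 → root; f(1) = 0 → root.
f(0) = 0, so (y) divides f(y); f is reducible.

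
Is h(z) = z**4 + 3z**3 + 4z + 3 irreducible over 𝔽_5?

Yes

Check for roots in 𝔽_5: h(0) = 3; h(1) = 1; h(2) = 1; h(3) = 2; h(4) = 2.
No roots, so no linear factors.
Degree-2 irreducible divisors: test the 10 monic irreducibles of degree 2 over GF(5).
None of them divide h (all give nonzero remainder).
No irreducible factor of degree ≤ 2 exists, so h is irreducible over GF(5).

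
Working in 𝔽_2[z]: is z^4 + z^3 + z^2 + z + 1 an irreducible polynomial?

Write h(z) = z^4 + z^3 + z^2 + z + 1.
Check for roots in 𝔽_2: h(0) = 1; h(1) = 1.
No roots, so no linear factors.
Monic irreducibles of degree 2 over GF(2): z^2 + z + 1.
None of them divide h (all give nonzero remainder).
No irreducible factor of degree ≤ 2 exists, so h is irreducible over GF(2).

Yes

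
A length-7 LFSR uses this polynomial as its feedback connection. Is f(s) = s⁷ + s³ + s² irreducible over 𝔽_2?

No

Check for roots in 𝔽_2: f(0) = 0 → root; f(1) = 1.
f(0) = 0, so (s) divides f(s); f is reducible.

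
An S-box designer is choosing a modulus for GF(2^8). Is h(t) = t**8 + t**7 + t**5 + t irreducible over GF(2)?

No

Check for roots in GF(2): h(0) = 0 → root; h(1) = 0 → root.
h(0) = 0, so (t) divides h(t); h is reducible.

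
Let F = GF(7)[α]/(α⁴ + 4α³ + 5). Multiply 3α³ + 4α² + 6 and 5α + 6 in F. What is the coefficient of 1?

Multiply in GF(7)[α]: (3α³ + 4α² + 6)·(5α + 6) = α⁴ + 3α³ + 3α² + 2α + 1.
Reduce using α⁴ ≡ 3α³ + 2 (mod α⁴ + 4α³ + 5).
Reduced: 6α³ + 3α² + 2α + 3.

3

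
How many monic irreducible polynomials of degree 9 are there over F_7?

x^(7^9) − x is the product of all monic irreducibles of degree dividing 9; Möbius inversion gives N = (1/9) Σ μ(9/d)·7^d.
Divisors of 9: 1, 3, 9; μ(9/d) for each: 0, -1, 1.
Σ = − 7^3 + 7^9 = 40353264.
N = 40353264/9 = 4483696.

4483696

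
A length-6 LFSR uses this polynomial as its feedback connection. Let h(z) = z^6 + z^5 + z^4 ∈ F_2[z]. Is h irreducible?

Check for roots in F_2: h(0) = 0 → root; h(1) = 1.
h(0) = 0, so (z) divides h(z); h is reducible.

No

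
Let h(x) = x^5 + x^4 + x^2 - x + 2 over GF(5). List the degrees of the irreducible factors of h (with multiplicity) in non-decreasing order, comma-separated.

Roots in GF(5): h(0) = 2; h(1) = 4; h(2) = 2; h(3) = 2; h(4) = 4.
Complete factorization: h(x) = (x^5 + x^4 + x^2 - x + 2).
Factor degrees with multiplicity: 5 = 5.

5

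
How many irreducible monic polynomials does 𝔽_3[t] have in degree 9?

Gauss's count: N_{3}(9) = (1/9) Σ_{d|9} μ(9/d)·3^d.
Divisors of 9: 1, 3, 9; μ(9/d) for each: 0, -1, 1.
Σ = − 3^3 + 3^9 = 19656.
N = 19656/9 = 2184.

2184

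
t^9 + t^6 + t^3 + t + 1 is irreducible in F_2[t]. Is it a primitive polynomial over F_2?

No

Write f(t) = t^9 + t^6 + t^3 + t + 1.
|GF(2^9)^×| = 2^9 − 1 = 511. Prime factorization: 511 = 7·73.
f is primitive ⇔ t has order 511 in GF(2)[t]/(f), i.e. t^(511/q) ≠ 1 for each prime q | 511.
t^(73) mod f = 1
t^(7) mod f = t^7.
Since t^(73) = 1, the order of t divides 73 < 511; not primitive.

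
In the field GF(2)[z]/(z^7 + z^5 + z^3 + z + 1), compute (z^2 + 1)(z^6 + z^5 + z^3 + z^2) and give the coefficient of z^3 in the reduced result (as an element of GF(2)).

Multiply in GF(2)[z]: (z^2 + 1)·(z^6 + z^5 + z^3 + z^2) = z^8 + z^7 + z^6 + z^4 + z^3 + z^2.
Reduce using z^7 ≡ z^5 + z^3 + z + 1 (mod z^7 + z^5 + z^3 + z + 1).
Reduced: z^5 + 1.

0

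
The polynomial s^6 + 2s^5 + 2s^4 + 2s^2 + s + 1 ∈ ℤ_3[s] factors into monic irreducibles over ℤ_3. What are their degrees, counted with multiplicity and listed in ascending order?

1, 1, 2, 2

Write g(s) = s^6 + 2s^5 + 2s^4 + 2s^2 + s + 1.
Roots in ℤ_3: g(0) = 1; g(1) = 0 → root; g(2) = 0 → root.
Linear factors from roots: (s + 2), (s + 1).
Complete factorization: g(s) = (s + 1)·(s + 2)·(s^2 + 1)·(s^2 + 2s + 2).
Factor degrees with multiplicity: 1 + 1 + 2 + 2 = 6.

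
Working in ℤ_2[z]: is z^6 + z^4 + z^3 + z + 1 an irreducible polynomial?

Yes

Write f(z) = z^6 + z^4 + z^3 + z + 1.
Check for roots in ℤ_2: f(0) = 1; f(1) = 1.
No roots, so no linear factors.
Monic irreducibles of degree 2 over GF(2): z^2 + z + 1.
None of them divide f (all give nonzero remainder).
Monic irreducibles of degree 3 over GF(2): z^3 + z + 1, z^3 + z^2 + 1.
None of them divide f (all give nonzero remainder).
No irreducible factor of degree ≤ 3 exists, so f is irreducible over GF(2).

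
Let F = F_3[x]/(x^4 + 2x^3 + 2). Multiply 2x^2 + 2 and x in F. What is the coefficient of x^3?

Multiply in F_3[x]: (2x^2 + 2)·(x) = 2x^3 + 2x.
Reduced: 2x^3 + 2x.

2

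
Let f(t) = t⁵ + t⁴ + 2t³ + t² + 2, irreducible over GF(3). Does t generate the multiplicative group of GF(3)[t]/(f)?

No

|GF(3^5)^×| = 3^5 − 1 = 242. Prime factorization: 242 = 2·11^2.
f is primitive ⇔ t has order 242 in GF(3)[t]/(f), i.e. t^(242/q) ≠ 1 for each prime q | 242.
t^(121) mod f = 1
t^(22) mod f = 1
Since t^(121) = 1, the order of t divides 121 < 242; not primitive.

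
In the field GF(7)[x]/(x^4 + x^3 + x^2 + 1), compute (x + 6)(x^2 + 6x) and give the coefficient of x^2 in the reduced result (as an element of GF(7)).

Multiply in GF(7)[x]: (x + 6)·(x^2 + 6x) = x^3 + 5x^2 + x.
Reduced: x^3 + 5x^2 + x.

5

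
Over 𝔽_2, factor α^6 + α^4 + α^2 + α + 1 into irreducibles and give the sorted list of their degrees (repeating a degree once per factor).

6

Write h(α) = α^6 + α^4 + α^2 + α + 1.
Roots in 𝔽_2: h(0) = 1; h(1) = 1.
Complete factorization: h(α) = (α^6 + α^4 + α^2 + α + 1).
Factor degrees with multiplicity: 6 = 6.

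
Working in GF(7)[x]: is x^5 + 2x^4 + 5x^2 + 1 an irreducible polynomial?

No

Write g(x) = x^5 + 2x^4 + 5x^2 + 1.
Check for roots in GF(7): g(0) = 1; g(1) = 2; g(2) = 1; g(3) = 3; g(4) = 0 → root; g(5) = 0 → root; g(6) = 0 → root.
g(4) = 0, so (x − 4) divides g(x); g is reducible.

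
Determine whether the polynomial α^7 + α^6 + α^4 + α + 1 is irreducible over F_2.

Yes

Write P(α) = α^7 + α^6 + α^4 + α + 1.
Check for roots in F_2: P(0) = 1; P(1) = 1.
No roots, so no linear factors.
Monic irreducibles of degree 2 over GF(2): α^2 + α + 1.
None of them divide P (all give nonzero remainder).
Monic irreducibles of degree 3 over GF(2): α^3 + α + 1, α^3 + α^2 + 1.
None of them divide P (all give nonzero remainder).
No irreducible factor of degree ≤ 3 exists, so P is irreducible over GF(2).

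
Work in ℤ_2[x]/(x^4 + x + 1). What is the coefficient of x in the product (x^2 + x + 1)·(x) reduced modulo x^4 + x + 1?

Multiply in ℤ_2[x]: (x^2 + x + 1)·(x) = x^3 + x^2 + x.
Reduced: x^3 + x^2 + x.

1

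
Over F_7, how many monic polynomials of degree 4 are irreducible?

By the necklace-counting formula, N_7(4) = (1/4) Σ_{d|4} μ(4/d)·7^d.
Divisors of 4: 1, 2, 4; μ(4/d) for each: 0, -1, 1.
Σ = − 7^2 + 7^4 = 2352.
N = 2352/4 = 588.

588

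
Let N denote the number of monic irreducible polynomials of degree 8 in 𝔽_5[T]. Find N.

By the necklace-counting formula, N_5(8) = (1/8) Σ_{d|8} μ(8/d)·5^d.
Divisors of 8: 1, 2, 4, 8; μ(8/d) for each: 0, 0, -1, 1.
Σ = − 5^4 + 5^8 = 390000.
N = 390000/8 = 48750.

48750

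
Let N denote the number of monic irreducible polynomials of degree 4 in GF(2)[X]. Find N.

3

Gauss's count: N_{2}(4) = (1/4) Σ_{d|4} μ(4/d)·2^d.
Divisors of 4: 1, 2, 4; μ(4/d) for each: 0, -1, 1.
Σ = − 2^2 + 2^4 = 12.
N = 12/4 = 3.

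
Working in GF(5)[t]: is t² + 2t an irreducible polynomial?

Write g(t) = t² + 2t.
Check for roots in GF(5): g(0) = 0 → root; g(1) = 3; g(2) = 3; g(3) = 0 → root; g(4) = 4.
g(0) = 0, so (t) divides g(t); g is reducible.

No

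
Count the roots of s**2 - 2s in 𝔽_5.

2

Write g(s) = s**2 - 2s.
Evaluate at each of the 5 elements of 𝔽_5:
g(0) = 0 → root; g(1) = 4; g(2) = 0 → root; g(3) = 3; g(4) = 3.
Roots: {0, 2}.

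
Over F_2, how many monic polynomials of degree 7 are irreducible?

18

Gauss's count: N_{2}(7) = (1/7) Σ_{d|7} μ(7/d)·2^d.
Divisors of 7: 1, 7; μ(7/d) for each: -1, 1.
Σ = − 2^1 + 2^7 = 126.
N = 126/7 = 18.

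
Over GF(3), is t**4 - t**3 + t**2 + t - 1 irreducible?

Yes

Write P(t) = t**4 - t**3 + t**2 + t - 1.
Check for roots in GF(3): P(0) = 2; P(1) = 1; P(2) = 1.
No roots, so no linear factors.
Monic irreducibles of degree 2 over GF(3): t**2 + 1, t**2 + t - 1, t**2 - t - 1.
None of them divide P (all give nonzero remainder).
No irreducible factor of degree ≤ 2 exists, so P is irreducible over GF(3).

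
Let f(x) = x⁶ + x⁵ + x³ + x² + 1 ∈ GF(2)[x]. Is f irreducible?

Yes

Check for roots in GF(2): f(0) = 1; f(1) = 1.
No roots, so no linear factors.
Monic irreducibles of degree 2 over GF(2): x² + x + 1.
None of them divide f (all give nonzero remainder).
Monic irreducibles of degree 3 over GF(2): x³ + x + 1, x³ + x² + 1.
None of them divide f (all give nonzero remainder).
No irreducible factor of degree ≤ 3 exists, so f is irreducible over GF(2).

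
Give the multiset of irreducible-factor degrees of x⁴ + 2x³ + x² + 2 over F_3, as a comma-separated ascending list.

1, 1, 2

Write h(x) = x⁴ + 2x³ + x² + 2.
Roots in F_3: h(0) = 2; h(1) = 0 → root; h(2) = 2.
Linear factors from roots: (x + 2).
Complete factorization: h(x) = (x + 2)^2·(x² + x + 2).
Factor degrees with multiplicity: 1 + 1 + 2 = 4.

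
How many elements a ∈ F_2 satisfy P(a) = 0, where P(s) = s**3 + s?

2

Evaluate at each of the 2 elements of F_2:
P(0) = 0 → root; P(1) = 0 → root.
Roots: {0, 1}.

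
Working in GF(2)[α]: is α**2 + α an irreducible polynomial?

No

Write P(α) = α**2 + α.
Check for roots in GF(2): P(0) = 0 → root; P(1) = 0 → root.
P(0) = 0, so (α) divides P(α); P is reducible.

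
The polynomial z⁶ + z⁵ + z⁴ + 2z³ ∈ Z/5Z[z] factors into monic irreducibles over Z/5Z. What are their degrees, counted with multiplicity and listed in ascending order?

Write h(z) = z⁶ + z⁵ + z⁴ + 2z³.
Roots in Z/5Z: h(0) = 0 → root; h(1) = 0 → root; h(2) = 3; h(3) = 2; h(4) = 4.
Linear factors from roots: (z), (z + 4).
Complete factorization: h(z) = (z + 4)·(z)^3·(z² + 2z + 3).
Factor degrees with multiplicity: 1 + 1 + 1 + 1 + 2 = 6.

1, 1, 1, 1, 2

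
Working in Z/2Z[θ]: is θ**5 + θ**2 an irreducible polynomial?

No

Write f(θ) = θ**5 + θ**2.
Check for roots in Z/2Z: f(0) = 0 → root; f(1) = 0 → root.
f(0) = 0, so (θ) divides f(θ); f is reducible.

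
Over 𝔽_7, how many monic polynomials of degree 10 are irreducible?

28245840

Gauss's count: N_{7}(10) = (1/10) Σ_{d|10} μ(10/d)·7^d.
Divisors of 10: 1, 2, 5, 10; μ(10/d) for each: 1, -1, -1, 1.
Σ = 7^1 − 7^2 − 7^5 + 7^10 = 282458400.
N = 282458400/10 = 28245840.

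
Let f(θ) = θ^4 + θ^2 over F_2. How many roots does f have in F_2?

2

Evaluate at each of the 2 elements of F_2:
f(0) = 0 → root; f(1) = 0 → root.
Roots: {0, 1}.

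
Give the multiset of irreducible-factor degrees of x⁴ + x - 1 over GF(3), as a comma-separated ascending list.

4

Write g(x) = x⁴ + x - 1.
Roots in GF(3): g(0) = 2; g(1) = 1; g(2) = 2.
Complete factorization: g(x) = (x⁴ + x - 1).
Factor degrees with multiplicity: 4 = 4.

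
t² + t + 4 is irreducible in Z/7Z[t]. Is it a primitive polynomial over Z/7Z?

No

Write f(t) = t² + t + 4.
|GF(7^2)^×| = 7^2 − 1 = 48. Prime factorization: 48 = 2^4·3.
f is primitive ⇔ t has order 48 in GF(7)[t]/(f), i.e. t^(48/q) ≠ 1 for each prime q | 48.
t^(24) mod f = 1
t^(16) mod f = 2.
Since t^(24) = 1, the order of t divides 24 < 48; not primitive.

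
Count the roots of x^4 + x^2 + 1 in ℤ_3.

2

Write h(x) = x^4 + x^2 + 1.
Evaluate at each of the 3 elements of ℤ_3:
h(0) = 1; h(1) = 0 → root; h(2) = 0 → root.
Roots: {1, 2}.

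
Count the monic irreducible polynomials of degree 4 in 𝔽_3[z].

By the necklace-counting formula, N_3(4) = (1/4) Σ_{d|4} μ(4/d)·3^d.
Divisors of 4: 1, 2, 4; μ(4/d) for each: 0, -1, 1.
Σ = − 3^2 + 3^4 = 72.
N = 72/4 = 18.

18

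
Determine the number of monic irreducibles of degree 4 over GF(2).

3

The number of monic irreducibles of degree 4 over GF(2) is (1/4)·Σ_{d∣4} μ(4/d) 2^d.
Divisors of 4: 1, 2, 4; μ(4/d) for each: 0, -1, 1.
Σ = − 2^2 + 2^4 = 12.
N = 12/4 = 3.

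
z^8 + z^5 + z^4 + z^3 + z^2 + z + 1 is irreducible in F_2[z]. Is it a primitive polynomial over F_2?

No

Write f(z) = z^8 + z^5 + z^4 + z^3 + z^2 + z + 1.
|GF(2^8)^×| = 2^8 − 1 = 255. Prime factorization: 255 = 3·5·17.
f is primitive ⇔ z has order 255 in GF(2)[z]/(f), i.e. z^(255/q) ≠ 1 for each prime q | 255.
z^(85) mod f = 1
z^(51) mod f = z^7 + z^5 + z^3 + z^2 + z + 1.
z^(15) mod f = z^6 + z^3 + z + 1.
Since z^(85) = 1, the order of z divides 85 < 255; not primitive.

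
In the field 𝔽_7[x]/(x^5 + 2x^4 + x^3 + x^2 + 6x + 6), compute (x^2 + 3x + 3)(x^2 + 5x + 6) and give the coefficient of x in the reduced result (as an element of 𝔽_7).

5

Multiply in 𝔽_7[x]: (x^2 + 3x + 3)·(x^2 + 5x + 6) = x^4 + x^3 + 3x^2 + 5x + 4.
Reduced: x^4 + x^3 + 3x^2 + 5x + 4.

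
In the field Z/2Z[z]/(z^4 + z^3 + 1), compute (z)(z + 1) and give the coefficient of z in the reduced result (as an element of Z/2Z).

1

Multiply in Z/2Z[z]: (z)·(z + 1) = z^2 + z.
Reduced: z^2 + z.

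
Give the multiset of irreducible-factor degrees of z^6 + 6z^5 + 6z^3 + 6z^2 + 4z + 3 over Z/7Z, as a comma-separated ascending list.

Write f(z) = z^6 + 6z^5 + 6z^3 + 6z^2 + 4z + 3.
Complete factorization: f(z) = (z^6 + 6z^5 + 6z^3 + 6z^2 + 4z + 3).
Factor degrees with multiplicity: 6 = 6.

6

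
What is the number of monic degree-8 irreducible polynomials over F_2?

x^(2^8) − x is the product of all monic irreducibles of degree dividing 8; Möbius inversion gives N = (1/8) Σ μ(8/d)·2^d.
Divisors of 8: 1, 2, 4, 8; μ(8/d) for each: 0, 0, -1, 1.
Σ = − 2^4 + 2^8 = 240.
N = 240/8 = 30.

30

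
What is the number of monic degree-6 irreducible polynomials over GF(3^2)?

88440

Gauss's count: N_{9}(6) = (1/6) Σ_{d|6} μ(6/d)·9^d.
Divisors of 6: 1, 2, 3, 6; μ(6/d) for each: 1, -1, -1, 1.
Σ = 9^1 − 9^2 − 9^3 + 9^6 = 530640.
N = 530640/6 = 88440.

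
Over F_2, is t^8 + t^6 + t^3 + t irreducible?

Write f(t) = t^8 + t^6 + t^3 + t.
Check for roots in F_2: f(0) = 0 → root; f(1) = 0 → root.
f(0) = 0, so (t) divides f(t); f is reducible.

No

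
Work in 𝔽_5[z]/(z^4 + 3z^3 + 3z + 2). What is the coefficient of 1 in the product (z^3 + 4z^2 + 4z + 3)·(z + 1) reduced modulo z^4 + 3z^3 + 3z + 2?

1

Multiply in 𝔽_5[z]: (z^3 + 4z^2 + 4z + 3)·(z + 1) = z^4 + 3z^2 + 2z + 3.
Reduce using z^4 ≡ 2z^3 + 2z + 3 (mod z^4 + 3z^3 + 3z + 2).
Reduced: 2z^3 + 3z^2 + 4z + 1.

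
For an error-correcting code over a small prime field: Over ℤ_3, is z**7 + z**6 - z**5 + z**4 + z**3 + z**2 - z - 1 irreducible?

Write m(z) = z**7 + z**6 - z**5 + z**4 + z**3 + z**2 - z - 1.
Check for roots in ℤ_3: m(0) = 2; m(1) = 2; m(2) = 2.
No roots, so no linear factors.
Monic irreducibles of degree 2 over GF(3): z**2 + 1, z**2 + z - 1, z**2 - z - 1.
None of them divide m (all give nonzero remainder).
Degree-3 irreducible divisors: test the 8 monic irreducibles of degree 3 over GF(3).
None of them divide m (all give nonzero remainder).
No irreducible factor of degree ≤ 3 exists, so m is irreducible over GF(3).

Yes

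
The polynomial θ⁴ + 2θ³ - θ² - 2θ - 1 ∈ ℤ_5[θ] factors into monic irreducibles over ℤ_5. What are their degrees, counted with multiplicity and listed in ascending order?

4

Write f(θ) = θ⁴ + 2θ³ - θ² - 2θ - 1.
Roots in ℤ_5: f(0) = 4; f(1) = 4; f(2) = 3; f(3) = 4; f(4) = 4.
Complete factorization: f(θ) = (θ⁴ + 2θ³ - θ² - 2θ - 1).
Factor degrees with multiplicity: 4 = 4.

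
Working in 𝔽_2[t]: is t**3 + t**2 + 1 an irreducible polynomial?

Yes

Write h(t) = t**3 + t**2 + 1.
Check for roots in 𝔽_2: h(0) = 1; h(1) = 1.
No roots. A degree-3 polynomial over a field with no linear factor is irreducible.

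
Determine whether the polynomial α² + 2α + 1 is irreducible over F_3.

No

Write g(α) = α² + 2α + 1.
Check for roots in F_3: g(0) = 1; g(1) = 1; g(2) = 0 → root.
g(2) = 0, so (α − 2) divides g(α); g is reducible.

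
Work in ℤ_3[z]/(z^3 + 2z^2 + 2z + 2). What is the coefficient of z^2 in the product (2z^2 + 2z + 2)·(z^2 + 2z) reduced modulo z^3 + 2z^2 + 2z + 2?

1

Multiply in ℤ_3[z]: (2z^2 + 2z + 2)·(z^2 + 2z) = 2z^4 + z.
Reduce using z^3 ≡ z^2 + z + 1 (mod z^3 + 2z^2 + 2z + 2).
Reduced: z^2 + 2z + 2.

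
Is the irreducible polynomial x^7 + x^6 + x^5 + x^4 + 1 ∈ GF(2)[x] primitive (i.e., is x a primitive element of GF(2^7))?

Yes

Write f(x) = x^7 + x^6 + x^5 + x^4 + 1.
|GF(2^7)^×| = 2^7 − 1 = 127. Prime factorization: 127 = 127.
f is primitive ⇔ x has order 127 in GF(2)[x]/(f), i.e. x^(127/q) ≠ 1 for each prime q | 127.
x^(1) mod f = x.
None equal 1, so x has full order 127; f is primitive.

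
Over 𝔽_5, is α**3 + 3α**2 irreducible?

Write P(α) = α**3 + 3α**2.
Check for roots in 𝔽_5: P(0) = 0 → root; P(1) = 4; P(2) = 0 → root; P(3) = 4; P(4) = 2.
P(0) = 0, so (α) divides P(α); P is reducible.

No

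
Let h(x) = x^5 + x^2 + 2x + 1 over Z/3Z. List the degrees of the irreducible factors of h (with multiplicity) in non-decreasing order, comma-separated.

2, 3

Roots in Z/3Z: h(0) = 1; h(1) = 2; h(2) = 2.
Complete factorization: h(x) = (x^2 + 1)·(x^3 + 2x + 1).
Factor degrees with multiplicity: 2 + 3 = 5.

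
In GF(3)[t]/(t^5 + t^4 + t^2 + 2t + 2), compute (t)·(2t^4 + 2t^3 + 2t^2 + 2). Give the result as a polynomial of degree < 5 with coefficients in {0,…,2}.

2t^3 + t^2 + t + 2

Multiply in GF(3)[t]: (t)·(2t^4 + 2t^3 + 2t^2 + 2) = 2t^5 + 2t^4 + 2t^3 + 2t.
Reduce using t^5 ≡ 2t^4 + 2t^2 + t + 1 (mod t^5 + t^4 + t^2 + 2t + 2).
Reduced: 2t^3 + t^2 + t + 2.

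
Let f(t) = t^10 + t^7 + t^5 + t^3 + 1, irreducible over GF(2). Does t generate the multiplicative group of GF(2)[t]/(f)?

|GF(2^10)^×| = 2^10 − 1 = 1023. Prime factorization: 1023 = 3·11·31.
f is primitive ⇔ t has order 1023 in GF(2)[t]/(f), i.e. t^(1023/q) ≠ 1 for each prime q | 1023.
t^(341) mod f = t^8 + t^6 + t^4 + t.
t^(93) mod f = t^9 + t^7 + t^6 + t^4 + t + 1.
t^(33) mod f = 1
Since t^(33) = 1, the order of t divides 33 < 1023; not primitive.

No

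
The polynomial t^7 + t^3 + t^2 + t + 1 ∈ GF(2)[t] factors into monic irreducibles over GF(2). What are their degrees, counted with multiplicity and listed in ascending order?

7

Write g(t) = t^7 + t^3 + t^2 + t + 1.
Roots in GF(2): g(0) = 1; g(1) = 1.
Complete factorization: g(t) = (t^7 + t^3 + t^2 + t + 1).
Factor degrees with multiplicity: 7 = 7.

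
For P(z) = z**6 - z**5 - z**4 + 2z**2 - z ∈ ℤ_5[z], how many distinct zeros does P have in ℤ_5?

3

Evaluate at each of the 5 elements of ℤ_5:
P(0) = 0 → root; P(1) = 0 → root; P(2) = 2; P(3) = 0 → root; P(4) = 4.
Roots: {0, 1, 3}.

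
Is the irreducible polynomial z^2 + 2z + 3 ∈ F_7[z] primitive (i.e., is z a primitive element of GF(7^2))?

Write f(z) = z^2 + 2z + 3.
|GF(7^2)^×| = 7^2 − 1 = 48. Prime factorization: 48 = 2^4·3.
f is primitive ⇔ z has order 48 in GF(7)[z]/(f), i.e. z^(48/q) ≠ 1 for each prime q | 48.
z^(24) mod f = 6.
z^(16) mod f = 2.
None equal 1, so z has full order 48; f is primitive.

Yes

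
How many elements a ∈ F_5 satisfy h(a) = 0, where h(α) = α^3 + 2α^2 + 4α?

Evaluate at each of the 5 elements of F_5:
h(0) = 0 → root; h(1) = 2; h(2) = 4; h(3) = 2; h(4) = 2.
Roots: {0}.

1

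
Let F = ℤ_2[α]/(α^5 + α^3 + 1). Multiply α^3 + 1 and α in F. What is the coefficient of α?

1

Multiply in ℤ_2[α]: (α^3 + 1)·(α) = α^4 + α.
Reduced: α^4 + α.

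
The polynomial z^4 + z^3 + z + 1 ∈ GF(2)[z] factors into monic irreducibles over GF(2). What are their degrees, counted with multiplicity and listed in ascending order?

Write g(z) = z^4 + z^3 + z + 1.
Roots in GF(2): g(0) = 1; g(1) = 0 → root.
Linear factors from roots: (z + 1).
Complete factorization: g(z) = (z + 1)^2·(z^2 + z + 1).
Factor degrees with multiplicity: 1 + 1 + 2 = 4.

1, 1, 2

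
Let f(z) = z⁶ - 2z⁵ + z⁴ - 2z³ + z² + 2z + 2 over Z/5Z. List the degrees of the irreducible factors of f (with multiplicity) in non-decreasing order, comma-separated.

Roots in Z/5Z: f(0) = 2; f(1) = 3; f(2) = 0 → root; f(3) = 2; f(4) = 2.
Linear factors from roots: (z - 2).
Complete factorization: f(z) = (z - 2)·(z² + 2z - 1)·(z³ - 2z² + z + 1).
Factor degrees with multiplicity: 1 + 2 + 3 = 6.

1, 2, 3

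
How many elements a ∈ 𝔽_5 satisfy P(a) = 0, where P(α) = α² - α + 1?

0

Evaluate at each of the 5 elements of 𝔽_5:
P(0) = 1; P(1) = 1; P(2) = 3; P(3) = 2; P(4) = 3.
No element is a root.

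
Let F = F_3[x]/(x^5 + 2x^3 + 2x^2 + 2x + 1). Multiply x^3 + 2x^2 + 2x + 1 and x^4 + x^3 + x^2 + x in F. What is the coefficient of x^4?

Multiply in F_3[x]: (x^3 + 2x^2 + 2x + 1)·(x^4 + x^3 + x^2 + x) = x^7 + 2x^5 + 2x^3 + x.
Reduce using x^5 ≡ x^3 + x^2 + x + 2 (mod x^5 + 2x^3 + 2x^2 + 2x + 1).
Reduced: x^4 + 2x^2 + x.

1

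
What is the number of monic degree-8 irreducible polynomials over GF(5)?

48750

x^(5^8) − x is the product of all monic irreducibles of degree dividing 8; Möbius inversion gives N = (1/8) Σ μ(8/d)·5^d.
Divisors of 8: 1, 2, 4, 8; μ(8/d) for each: 0, 0, -1, 1.
Σ = − 5^4 + 5^8 = 390000.
N = 390000/8 = 48750.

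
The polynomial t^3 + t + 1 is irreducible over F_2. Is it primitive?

Write f(t) = t^3 + t + 1.
|GF(2^3)^×| = 2^3 − 1 = 7. Prime factorization: 7 = 7.
f is primitive ⇔ t has order 7 in GF(2)[t]/(f), i.e. t^(7/q) ≠ 1 for each prime q | 7.
t^(1) mod f = t.
None equal 1, so t has full order 7; f is primitive.

Yes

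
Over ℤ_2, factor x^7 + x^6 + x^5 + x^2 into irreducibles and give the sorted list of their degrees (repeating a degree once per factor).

1, 1, 1, 1, 3

Write g(x) = x^7 + x^6 + x^5 + x^2.
Roots in ℤ_2: g(0) = 0 → root; g(1) = 0 → root.
Linear factors from roots: (x), (x + 1).
Complete factorization: g(x) = (x)^2·(x + 1)^2·(x^3 + x^2 + 1).
Factor degrees with multiplicity: 1 + 1 + 1 + 1 + 3 = 7.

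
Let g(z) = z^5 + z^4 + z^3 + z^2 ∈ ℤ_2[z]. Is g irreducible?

No

Check for roots in ℤ_2: g(0) = 0 → root; g(1) = 0 → root.
g(0) = 0, so (z) divides g(z); g is reducible.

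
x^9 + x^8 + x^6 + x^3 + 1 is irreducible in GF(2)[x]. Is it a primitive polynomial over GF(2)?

No

Write f(x) = x^9 + x^8 + x^6 + x^3 + 1.
|GF(2^9)^×| = 2^9 − 1 = 511. Prime factorization: 511 = 7·73.
f is primitive ⇔ x has order 511 in GF(2)[x]/(f), i.e. x^(511/q) ≠ 1 for each prime q | 511.
x^(73) mod f = 1
x^(7) mod f = x^7.
Since x^(73) = 1, the order of x divides 73 < 511; not primitive.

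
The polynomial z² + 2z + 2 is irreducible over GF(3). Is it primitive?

Write f(z) = z² + 2z + 2.
|GF(3^2)^×| = 3^2 − 1 = 8. Prime factorization: 8 = 2^3.
f is primitive ⇔ z has order 8 in GF(3)[z]/(f), i.e. z^(8/q) ≠ 1 for each prime q | 8.
z^(4) mod f = 2.
None equal 1, so z has full order 8; f is primitive.

Yes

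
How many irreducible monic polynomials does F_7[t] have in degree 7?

117648

By the necklace-counting formula, N_7(7) = (1/7) Σ_{d|7} μ(7/d)·7^d.
Divisors of 7: 1, 7; μ(7/d) for each: -1, 1.
Σ = − 7^1 + 7^7 = 823536.
N = 823536/7 = 117648.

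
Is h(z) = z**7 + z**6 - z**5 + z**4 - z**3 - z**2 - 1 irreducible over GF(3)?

Yes

Check for roots in GF(3): h(0) = 2; h(1) = 2; h(2) = 1.
No roots, so no linear factors.
Monic irreducibles of degree 2 over GF(3): z**2 + 1, z**2 + z - 1, z**2 - z - 1.
None of them divide h (all give nonzero remainder).
Degree-3 irreducible divisors: test the 8 monic irreducibles of degree 3 over GF(3).
None of them divide h (all give nonzero remainder).
No irreducible factor of degree ≤ 3 exists, so h is irreducible over GF(3).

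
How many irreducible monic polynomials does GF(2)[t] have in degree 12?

x^(2^12) − x is the product of all monic irreducibles of degree dividing 12; Möbius inversion gives N = (1/12) Σ μ(12/d)·2^d.
Divisors of 12: 1, 2, 3, 4, 6, 12; μ(12/d) for each: 0, 1, 0, -1, -1, 1.
Σ = 2^2 − 2^4 − 2^6 + 2^12 = 4020.
N = 4020/12 = 335.

335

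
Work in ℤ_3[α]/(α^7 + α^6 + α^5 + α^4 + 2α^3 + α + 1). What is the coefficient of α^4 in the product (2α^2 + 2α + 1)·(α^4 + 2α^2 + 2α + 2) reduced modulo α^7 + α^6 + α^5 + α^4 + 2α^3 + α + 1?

2

Multiply in ℤ_3[α]: (2α^2 + 2α + 1)·(α^4 + 2α^2 + 2α + 2) = 2α^6 + 2α^5 + 2α^4 + 2α^3 + α^2 + 2.
Reduced: 2α^6 + 2α^5 + 2α^4 + 2α^3 + α^2 + 2.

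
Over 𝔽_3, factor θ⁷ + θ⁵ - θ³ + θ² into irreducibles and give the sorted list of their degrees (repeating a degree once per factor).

Write f(θ) = θ⁷ + θ⁵ - θ³ + θ².
Roots in 𝔽_3: f(0) = 0 → root; f(1) = 2; f(2) = 0 → root.
Linear factors from roots: (θ), (θ + 1).
Complete factorization: f(θ) = (θ + 1)·(θ)^2·(θ² + θ - 1)^2.
Factor degrees with multiplicity: 1 + 1 + 1 + 2 + 2 = 7.

1, 1, 1, 2, 2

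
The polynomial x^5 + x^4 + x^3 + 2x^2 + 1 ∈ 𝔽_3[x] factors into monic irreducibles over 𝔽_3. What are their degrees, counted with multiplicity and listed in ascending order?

1, 2, 2

Write g(x) = x^5 + x^4 + x^3 + 2x^2 + 1.
Roots in 𝔽_3: g(0) = 1; g(1) = 0 → root; g(2) = 2.
Linear factors from roots: (x + 2).
Complete factorization: g(x) = (x + 2)·(x^2 + 1)·(x^2 + 2x + 2).
Factor degrees with multiplicity: 1 + 2 + 2 = 5.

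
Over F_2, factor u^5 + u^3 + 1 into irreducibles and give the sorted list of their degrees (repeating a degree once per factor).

5

Write h(u) = u^5 + u^3 + 1.
Roots in F_2: h(0) = 1; h(1) = 1.
Complete factorization: h(u) = (u^5 + u^3 + 1).
Factor degrees with multiplicity: 5 = 5.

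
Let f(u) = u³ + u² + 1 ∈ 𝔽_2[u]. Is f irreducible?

Yes

Check for roots in 𝔽_2: f(0) = 1; f(1) = 1.
No roots. A degree-3 polynomial over a field with no linear factor is irreducible.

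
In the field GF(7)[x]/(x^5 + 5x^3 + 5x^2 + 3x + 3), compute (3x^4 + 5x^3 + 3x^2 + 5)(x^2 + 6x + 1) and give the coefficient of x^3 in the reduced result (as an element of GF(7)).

5

Multiply in GF(7)[x]: (3x^4 + 5x^3 + 3x^2 + 5)·(x^2 + 6x + 1) = 3x^6 + 2x^5 + x^4 + 2x^3 + x^2 + 2x + 5.
Reduce using x^5 ≡ 2x^3 + 2x^2 + 4x + 4 (mod x^5 + 5x^3 + 5x^2 + 3x + 3).
Reduced: 5x^3 + 3x^2 + x + 6.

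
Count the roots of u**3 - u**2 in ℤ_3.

Write P(u) = u**3 - u**2.
Evaluate at each of the 3 elements of ℤ_3:
P(0) = 0 → root; P(1) = 0 → root; P(2) = 1.
Roots: {0, 1}.

2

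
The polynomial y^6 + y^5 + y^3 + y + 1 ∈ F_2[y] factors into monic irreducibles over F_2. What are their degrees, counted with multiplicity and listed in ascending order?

Write g(y) = y^6 + y^5 + y^3 + y + 1.
Roots in F_2: g(0) = 1; g(1) = 1.
Complete factorization: g(y) = (y^2 + y + 1)^3.
Factor degrees with multiplicity: 2 + 2 + 2 = 6.

2, 2, 2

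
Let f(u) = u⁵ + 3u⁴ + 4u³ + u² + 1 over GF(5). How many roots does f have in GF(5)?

2

Evaluate at each of the 5 elements of GF(5):
f(0) = 1; f(1) = 0 → root; f(2) = 2; f(3) = 4; f(4) = 0 → root.
Roots: {1, 4}.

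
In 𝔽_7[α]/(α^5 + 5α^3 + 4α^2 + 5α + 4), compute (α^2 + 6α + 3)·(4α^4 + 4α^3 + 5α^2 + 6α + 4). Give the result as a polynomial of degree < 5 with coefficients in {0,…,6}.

Multiply in 𝔽_7[α]: (α^2 + 6α + 3)·(4α^4 + 4α^3 + 5α^2 + 6α + 4) = 4α^6 + 6α^4 + 6α^3 + 6α^2 + 5.
Reduce using α^5 ≡ 2α^3 + 3α^2 + 2α + 3 (mod α^5 + 5α^3 + 4α^2 + 5α + 4).
Reduced: 4α^3 + 5α + 5.

4α^3 + 5α + 5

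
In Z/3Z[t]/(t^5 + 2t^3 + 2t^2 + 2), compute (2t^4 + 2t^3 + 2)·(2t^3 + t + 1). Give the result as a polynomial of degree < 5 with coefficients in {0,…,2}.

Multiply in Z/3Z[t]: (2t^4 + 2t^3 + 2)·(2t^3 + t + 1) = t^7 + t^6 + 2t^5 + t^4 + 2t + 2.
Reduce using t^5 ≡ t^3 + t^2 + 1 (mod t^5 + 2t^3 + 2t^2 + 2).
Reduced: t^3 + t^2 + 2.

t^3 + t^2 + 2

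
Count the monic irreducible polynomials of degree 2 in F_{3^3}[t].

The number of monic irreducibles of degree 2 over GF(27) is (1/2)·Σ_{d∣2} μ(2/d) 27^d.
Divisors of 2: 1, 2; μ(2/d) for each: -1, 1.
Σ = − 27^1 + 27^2 = 702.
N = 702/2 = 351.

351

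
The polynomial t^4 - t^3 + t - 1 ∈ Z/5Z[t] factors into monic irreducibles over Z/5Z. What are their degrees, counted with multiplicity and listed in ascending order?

Write g(t) = t^4 - t^3 + t - 1.
Roots in Z/5Z: g(0) = 4; g(1) = 0 → root; g(2) = 4; g(3) = 1; g(4) = 0 → root.
Linear factors from roots: (t - 1), (t + 1).
Complete factorization: g(t) = (t + 1)·(t - 1)·(t^2 - t + 1).
Factor degrees with multiplicity: 1 + 1 + 2 = 4.

1, 1, 2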